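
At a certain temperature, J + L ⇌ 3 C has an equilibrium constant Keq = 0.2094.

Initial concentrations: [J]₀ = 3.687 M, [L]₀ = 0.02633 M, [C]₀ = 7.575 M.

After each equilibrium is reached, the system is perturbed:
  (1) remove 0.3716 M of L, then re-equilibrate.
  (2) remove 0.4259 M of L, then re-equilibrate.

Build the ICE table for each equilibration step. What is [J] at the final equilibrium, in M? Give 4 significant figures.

Q₀ = 4477 vs Keq = 0.2094 ⇒ Q>K, reverse
Step 1:
                  J         L         C
  I           3.687   0.02633     7.575
  C           2.071     2.071    -6.213
  E           5.758     2.097     1.362
  solve Keq expr → x = -2.071; check Q = 0.2094
Then remove 0.3716 M of L.
Step 2:
                  J         L         C
  I           5.758     1.726     1.362
  C         0.02583   0.02583  -0.07749
  E           5.784     1.751     1.285
  solve Keq expr → x = -0.02583; check Q = 0.2094
Then remove 0.4259 M of L.
Step 3:
                  J         L         C
  I           5.784     1.326     1.285
  C         0.03392   0.03392   -0.1017
  E           5.818     1.359     1.183
  solve Keq expr → x = -0.03392; check Q = 0.2094

[J]_eq = 5.818 M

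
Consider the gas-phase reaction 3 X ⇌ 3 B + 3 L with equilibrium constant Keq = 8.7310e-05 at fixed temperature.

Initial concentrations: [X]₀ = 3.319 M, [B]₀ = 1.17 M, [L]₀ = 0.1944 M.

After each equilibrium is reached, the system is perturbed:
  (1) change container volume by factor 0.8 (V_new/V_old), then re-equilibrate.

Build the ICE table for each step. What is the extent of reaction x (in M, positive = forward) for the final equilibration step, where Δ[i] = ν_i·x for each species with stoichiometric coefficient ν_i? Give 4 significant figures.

Q₀ = 3.2183e-04 vs Keq = 8.7310e-05 ⇒ Q>K, reverse
Step 1:
                   X          B          L
  init         3.319       1.17     0.1944
  Δ          0.05944   -0.05944   -0.05944
  eq           3.378      1.111      0.135
  solve Keq expr → x = -0.01981; check Q = 8.7310e-05
Then change container volume by factor 0.8 (V_new/V_old).
Step 2:
                   X          B          L
  init         4.223      1.388     0.1687
  Δ           0.0298    -0.0298    -0.0298
  eq           4.253      1.358     0.1389
  solve Keq expr → x = -0.009935; check Q = 8.7310e-05

x = -0.009935 M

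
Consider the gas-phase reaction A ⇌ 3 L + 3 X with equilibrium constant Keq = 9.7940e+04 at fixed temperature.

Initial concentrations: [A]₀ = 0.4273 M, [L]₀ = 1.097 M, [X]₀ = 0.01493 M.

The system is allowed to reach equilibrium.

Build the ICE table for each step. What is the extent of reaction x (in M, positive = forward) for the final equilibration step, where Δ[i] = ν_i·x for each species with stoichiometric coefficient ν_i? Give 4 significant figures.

Q₀ = 1.0282e-05 vs Keq = 9.7940e+04 ⇒ Q<K, forward
Step 1:
                    A           L           X
  Initial      0.4273       1.097     0.01493
  Change       -0.427       1.281       1.281
  Equil    2.9883e-04       2.378       1.296
  solve Keq expr → x = 0.427; check Q = 9.7940e+04

x = 0.427 M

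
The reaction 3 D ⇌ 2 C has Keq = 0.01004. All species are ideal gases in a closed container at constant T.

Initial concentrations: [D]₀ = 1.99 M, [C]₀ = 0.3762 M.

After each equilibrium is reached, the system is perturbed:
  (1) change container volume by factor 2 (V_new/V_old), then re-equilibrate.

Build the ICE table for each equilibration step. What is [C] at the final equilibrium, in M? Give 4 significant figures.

Q₀ = 0.01796 vs Keq = 0.01004 ⇒ Q>K, reverse
Step 1:
                  D         C
  Initial      1.99    0.3762
  Change     0.1077  -0.07178
  Equil       2.098    0.3044
  solve Keq expr → x = -0.03589; check Q = 0.01004
Then change container volume by factor 2 (V_new/V_old).
Step 2:
                  D         C
  Initial     1.049    0.1522
  Change     0.0542  -0.03613
  Equil       1.103    0.1161
  solve Keq expr → x = -0.01807; check Q = 0.01004

[C]_eq = 0.1161 M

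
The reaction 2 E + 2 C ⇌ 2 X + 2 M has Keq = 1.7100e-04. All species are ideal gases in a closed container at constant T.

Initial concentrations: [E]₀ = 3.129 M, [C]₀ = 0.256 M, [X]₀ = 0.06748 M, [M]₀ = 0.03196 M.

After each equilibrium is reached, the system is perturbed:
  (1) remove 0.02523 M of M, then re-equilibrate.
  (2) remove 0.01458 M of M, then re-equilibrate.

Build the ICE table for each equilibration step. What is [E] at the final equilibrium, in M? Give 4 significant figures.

Q₀ = 7.2489e-06 vs Keq = 1.7100e-04 ⇒ Q<K, forward
Step 1:
                  E         C         X         M
  init        3.129     0.256   0.06748   0.03196
  Δ        -0.04437  -0.04437   0.04437   0.04437
  eq          3.085    0.2116    0.1118   0.07633
  solve Keq expr → x = 0.02218; check Q = 1.7100e-04
Then remove 0.02523 M of M.
Step 2:
                  E         C         X         M
  init        3.085    0.2116    0.1118    0.0511
  Δ         -0.0129   -0.0129    0.0129    0.0129
  eq          3.072    0.1987    0.1247   0.06399
  solve Keq expr → x = 0.006449; check Q = 1.7100e-04
Then remove 0.01458 M of M.
Step 3:
                  E         C         X         M
  init        3.072    0.1987    0.1247   0.04941
  Δ       -0.008087 -0.008087  0.008087  0.008087
  eq          3.064    0.1906    0.1328    0.0575
  solve Keq expr → x = 0.004043; check Q = 1.7100e-04

[E]_eq = 3.064 M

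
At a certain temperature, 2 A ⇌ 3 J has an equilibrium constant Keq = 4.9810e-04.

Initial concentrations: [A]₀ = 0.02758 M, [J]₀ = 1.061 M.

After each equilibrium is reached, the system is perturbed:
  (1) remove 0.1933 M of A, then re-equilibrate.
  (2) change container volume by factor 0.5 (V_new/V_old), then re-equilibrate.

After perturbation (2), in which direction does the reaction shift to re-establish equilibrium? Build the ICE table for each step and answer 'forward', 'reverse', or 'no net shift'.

Direction: reverse

Q₀ = 1570 vs Keq = 4.9810e-04 ⇒ Q>K, reverse
Step 1:
                    A           J
  init        0.02758       1.061
  Δ            0.6659     -0.9989
  eq           0.6935     0.06211
  solve Keq expr → x = -0.333; check Q = 4.9810e-04
Then remove 0.1933 M of A.
Step 2:
                    A           J
  init         0.5002     0.06211
  Δ          0.007761    -0.01164
  eq            0.508     0.05047
  solve Keq expr → x = -0.00388; check Q = 4.9810e-04
Then change container volume by factor 0.5 (V_new/V_old).
Step 3:
                    A           J
  init          1.016      0.1009
  Δ           0.01341    -0.02012
  eq            1.029     0.08081
  solve Keq expr → x = -0.006706; check Q = 4.9810e-04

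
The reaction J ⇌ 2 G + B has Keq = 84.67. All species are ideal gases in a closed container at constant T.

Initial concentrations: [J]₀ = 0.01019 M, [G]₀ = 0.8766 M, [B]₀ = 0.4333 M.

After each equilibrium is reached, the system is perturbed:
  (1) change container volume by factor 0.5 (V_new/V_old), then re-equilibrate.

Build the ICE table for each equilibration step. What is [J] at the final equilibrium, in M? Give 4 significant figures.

[J]_eq = 0.03039 M

Q₀ = 32.68 vs Keq = 84.67 ⇒ Q<K, forward
Step 1:
                  J         G         B
  Initial   0.01019    0.8766    0.4333
  Change  -0.006091   0.01218  0.006091
  Equil    0.004099    0.8888    0.4394
  solve Keq expr → x = 0.006091; check Q = 84.67
Then change container volume by factor 0.5 (V_new/V_old).
Step 2:
                  J         G         B
  Initial  0.008199     1.778    0.8788
  Change    0.02219  -0.04438  -0.02219
  Equil     0.03039     1.733    0.8566
  solve Keq expr → x = -0.02219; check Q = 84.67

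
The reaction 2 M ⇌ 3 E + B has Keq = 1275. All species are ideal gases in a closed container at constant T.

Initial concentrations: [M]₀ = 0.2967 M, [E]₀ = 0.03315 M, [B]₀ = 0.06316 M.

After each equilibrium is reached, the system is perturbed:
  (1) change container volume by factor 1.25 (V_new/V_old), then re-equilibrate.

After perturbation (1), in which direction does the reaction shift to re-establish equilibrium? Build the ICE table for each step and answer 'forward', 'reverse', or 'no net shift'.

Direction: forward

Q₀ = 2.6137e-05 vs Keq = 1275 ⇒ Q<K, forward
Step 1:
                  M         E         B
  init       0.2967   0.03315   0.06316
  Δ         -0.2925    0.4388    0.1463
  eq       0.004156     0.472    0.2094
  solve Keq expr → x = 0.1463; check Q = 1275
Then change container volume by factor 1.25 (V_new/V_old).
Step 2:
                  M         E         B
  init     0.003324    0.3776    0.1675
  Δ       -6.5196e-04 9.7794e-04 3.2598e-04
  eq       0.002673    0.3786    0.1679
  solve Keq expr → x = 3.2598e-04; check Q = 1275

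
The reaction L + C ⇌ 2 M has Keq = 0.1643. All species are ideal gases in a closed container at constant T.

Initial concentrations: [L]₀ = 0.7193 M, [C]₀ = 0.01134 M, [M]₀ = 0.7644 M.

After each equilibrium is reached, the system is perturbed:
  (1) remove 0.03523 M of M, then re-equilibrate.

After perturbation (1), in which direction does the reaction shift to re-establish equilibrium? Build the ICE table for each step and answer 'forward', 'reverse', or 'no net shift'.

Direction: forward

Q₀ = 71.63 vs Keq = 0.1643 ⇒ Q>K, reverse
Step 1:
                  L         C         M
  Initial    0.7193   0.01134    0.7644
  Change     0.2742    0.2742   -0.5485
  Equil      0.9935    0.2856    0.2159
  solve Keq expr → x = -0.2742; check Q = 0.1643
Then remove 0.03523 M of M.
Step 2:
                  L         C         M
  Initial    0.9935    0.2856    0.1807
  Change   -0.01415  -0.01415   0.02831
  Equil      0.9794    0.2714     0.209
  solve Keq expr → x = 0.01415; check Q = 0.1643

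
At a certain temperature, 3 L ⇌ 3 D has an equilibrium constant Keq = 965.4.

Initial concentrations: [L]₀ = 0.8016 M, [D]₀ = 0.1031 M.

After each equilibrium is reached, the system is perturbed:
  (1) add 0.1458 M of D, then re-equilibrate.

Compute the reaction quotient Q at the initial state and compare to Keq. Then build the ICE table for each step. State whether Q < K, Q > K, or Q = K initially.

Q₀ = 0.002128 vs Keq = 965.4 ⇒ Q<K, forward
Step 1:
                    L           D
  I            0.8016      0.1031
  C           -0.7185      0.7185
  E           0.08313      0.8216
  solve Keq expr → x = 0.2395; check Q = 965.4
Then add 0.1458 M of D.
Step 2:
                    L           D
  I           0.08313      0.9674
  C            0.0134     -0.0134
  E           0.09652       0.954
  solve Keq expr → x = -0.004466; check Q = 965.4

Q₀ = 0.002128; Q < K (proceeds forward)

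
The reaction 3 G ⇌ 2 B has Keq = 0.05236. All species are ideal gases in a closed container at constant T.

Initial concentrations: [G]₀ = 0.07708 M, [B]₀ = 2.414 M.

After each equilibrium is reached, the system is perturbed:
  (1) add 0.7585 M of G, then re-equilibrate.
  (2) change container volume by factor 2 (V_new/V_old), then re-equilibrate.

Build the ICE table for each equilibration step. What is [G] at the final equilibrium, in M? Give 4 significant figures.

[G]_eq = 1.56 M

Q₀ = 1.2725e+04 vs Keq = 0.05236 ⇒ Q>K, reverse
Step 1:
                    G           B
  init        0.07708       2.414
  Δ             2.335      -1.557
  eq            2.412      0.8573
  solve Keq expr → x = -0.7784; check Q = 0.05236
Then add 0.7585 M of G.
Step 2:
                    G           B
  init          3.171      0.8573
  Δ           -0.3447      0.2298
  eq            2.826       1.087
  solve Keq expr → x = 0.1149; check Q = 0.05236
Then change container volume by factor 2 (V_new/V_old).
Step 3:
                    G           B
  init          1.413      0.5435
  Δ            0.1467    -0.09781
  eq             1.56      0.4457
  solve Keq expr → x = -0.0489; check Q = 0.05236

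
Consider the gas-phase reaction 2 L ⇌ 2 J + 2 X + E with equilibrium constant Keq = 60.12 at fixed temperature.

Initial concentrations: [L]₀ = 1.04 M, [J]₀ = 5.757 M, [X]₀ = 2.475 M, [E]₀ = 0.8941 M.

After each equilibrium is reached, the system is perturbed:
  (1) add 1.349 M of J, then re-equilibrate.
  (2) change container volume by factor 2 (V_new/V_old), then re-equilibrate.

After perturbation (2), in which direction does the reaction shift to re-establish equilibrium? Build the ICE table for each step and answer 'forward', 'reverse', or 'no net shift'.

Direction: forward

Q₀ = 167.8 vs Keq = 60.12 ⇒ Q>K, reverse
Step 1:
                    L           J           X           E
  init           1.04       5.757       2.475      0.8941
  Δ            0.2915     -0.2915     -0.2915     -0.1457
  eq            1.331       5.466       2.184      0.7484
  solve Keq expr → x = -0.1457; check Q = 60.12
Then add 1.349 M of J.
Step 2:
                    L           J           X           E
  init          1.331       6.815       2.184      0.7484
  Δ            0.1308     -0.1308     -0.1308     -0.0654
  eq            1.462       6.684       2.053       0.683
  solve Keq expr → x = -0.0654; check Q = 60.12
Then change container volume by factor 2 (V_new/V_old).
Step 3:
                    L           J           X           E
  init         0.7311       3.342       1.026      0.3415
  Δ           -0.2966      0.2966      0.2966      0.1483
  eq           0.4345       3.639       1.323      0.4898
  solve Keq expr → x = 0.1483; check Q = 60.12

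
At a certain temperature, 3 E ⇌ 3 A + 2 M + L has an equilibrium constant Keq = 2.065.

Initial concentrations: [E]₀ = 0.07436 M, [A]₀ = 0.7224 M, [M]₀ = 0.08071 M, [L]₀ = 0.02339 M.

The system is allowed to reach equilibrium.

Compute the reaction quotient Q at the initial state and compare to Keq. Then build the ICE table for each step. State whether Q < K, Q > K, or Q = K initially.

Q₀ = 0.1397; Q < K (proceeds forward)

Q₀ = 0.1397 vs Keq = 2.065 ⇒ Q<K, forward
Step 1:
                    E           A           M           L
  init        0.07436      0.7224     0.08071     0.02339
  Δ          -0.03231     0.03231     0.02154     0.01077
  eq          0.04205      0.7547      0.1023     0.03416
  solve Keq expr → x = 0.01077; check Q = 2.065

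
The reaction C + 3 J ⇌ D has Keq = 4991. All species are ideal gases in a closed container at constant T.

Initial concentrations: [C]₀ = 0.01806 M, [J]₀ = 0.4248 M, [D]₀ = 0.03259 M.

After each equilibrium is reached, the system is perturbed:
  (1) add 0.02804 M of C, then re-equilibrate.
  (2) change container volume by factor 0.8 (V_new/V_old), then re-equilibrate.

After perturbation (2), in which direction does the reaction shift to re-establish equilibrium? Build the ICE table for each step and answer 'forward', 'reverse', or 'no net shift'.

Direction: forward

Q₀ = 23.54 vs Keq = 4991 ⇒ Q<K, forward
Step 1:
                  C         J         D
  I         0.01806    0.4248   0.03259
  C        -0.01786  -0.05359   0.01786
  E       1.9762e-04    0.3712   0.05045
  solve Keq expr → x = 0.01786; check Q = 4991
Then add 0.02804 M of C.
Step 2:
                  C         J         D
  I         0.02824    0.3712   0.05045
  C        -0.02759  -0.08276   0.02759
  E       6.5146e-04    0.2885   0.07804
  solve Keq expr → x = 0.02759; check Q = 4991
Then change container volume by factor 0.8 (V_new/V_old).
Step 3:
                  C         J         D
  I       8.1433e-04    0.3606   0.09755
  C       -3.9160e-04 -0.001175 3.9160e-04
  E       4.2273e-04    0.3594   0.09794
  solve Keq expr → x = 3.9160e-04; check Q = 4991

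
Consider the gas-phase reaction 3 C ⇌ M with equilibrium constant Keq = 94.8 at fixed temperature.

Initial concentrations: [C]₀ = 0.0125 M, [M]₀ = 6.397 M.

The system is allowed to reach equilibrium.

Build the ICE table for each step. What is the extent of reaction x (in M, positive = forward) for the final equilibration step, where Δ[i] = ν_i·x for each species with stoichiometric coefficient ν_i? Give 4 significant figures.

x = -0.1306 M

Q₀ = 3.2753e+06 vs Keq = 94.8 ⇒ Q>K, reverse
Step 1:
                   C          M
  I           0.0125      6.397
  C           0.3918    -0.1306
  E           0.4043      6.266
  solve Keq expr → x = -0.1306; check Q = 94.8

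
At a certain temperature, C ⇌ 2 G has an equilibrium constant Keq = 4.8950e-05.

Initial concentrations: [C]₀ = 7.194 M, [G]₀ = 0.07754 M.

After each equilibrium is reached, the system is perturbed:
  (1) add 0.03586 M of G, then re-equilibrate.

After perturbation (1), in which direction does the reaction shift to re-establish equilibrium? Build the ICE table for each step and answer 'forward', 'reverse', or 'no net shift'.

Direction: reverse

Q₀ = 8.3576e-04 vs Keq = 4.8950e-05 ⇒ Q>K, reverse
Step 1:
                    C           G
  I             7.194     0.07754
  C           0.02937    -0.05874
  E             7.223      0.0188
  solve Keq expr → x = -0.02937; check Q = 4.8950e-05
Then add 0.03586 M of G.
Step 2:
                    C           G
  I             7.223     0.05466
  C           0.01792    -0.03584
  E             7.241     0.01883
  solve Keq expr → x = -0.01792; check Q = 4.8950e-05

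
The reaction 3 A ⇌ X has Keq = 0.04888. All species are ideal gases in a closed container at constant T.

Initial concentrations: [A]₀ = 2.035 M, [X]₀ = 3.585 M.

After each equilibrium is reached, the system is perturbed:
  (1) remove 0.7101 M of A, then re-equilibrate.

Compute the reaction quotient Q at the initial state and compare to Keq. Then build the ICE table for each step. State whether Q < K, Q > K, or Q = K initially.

Q₀ = 0.4254; Q > K (proceeds reverse)

Q₀ = 0.4254 vs Keq = 0.04888 ⇒ Q>K, reverse
Step 1:
                    A           X
  Initial       2.035       3.585
  Change         1.89     -0.6299
  Equil         3.925       2.955
  solve Keq expr → x = -0.6299; check Q = 0.04888
Then remove 0.7101 M of A.
Step 2:
                    A           X
  Initial       3.215       2.955
  Change       0.6169     -0.2056
  Equil         3.832       2.749
  solve Keq expr → x = -0.2056; check Q = 0.04888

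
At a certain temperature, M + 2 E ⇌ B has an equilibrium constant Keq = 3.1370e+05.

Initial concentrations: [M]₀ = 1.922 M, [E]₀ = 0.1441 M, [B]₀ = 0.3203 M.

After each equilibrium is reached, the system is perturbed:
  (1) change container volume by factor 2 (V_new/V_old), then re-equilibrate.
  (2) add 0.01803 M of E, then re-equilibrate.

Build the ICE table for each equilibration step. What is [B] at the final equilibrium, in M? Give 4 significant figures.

Q₀ = 8.026 vs Keq = 3.1370e+05 ⇒ Q<K, forward
Step 1:
                    M           E           B
  I             1.922      0.1441      0.3203
  C          -0.07164     -0.1433     0.07164
  E              1.85  8.2172e-04      0.3919
  solve Keq expr → x = 0.07164; check Q = 3.1370e+05
Then change container volume by factor 2 (V_new/V_old).
Step 2:
                    M           E           B
  I            0.9252  4.1086e-04       0.196
  C        2.0517e-04  4.1034e-04 -2.0517e-04
  E            0.9254  8.2120e-04      0.1958
  solve Keq expr → x = -2.0517e-04; check Q = 3.1370e+05
Then add 0.01803 M of E.
Step 3:
                    M           E           B
  I            0.9254     0.01885      0.1958
  C         -0.009004    -0.01801    0.009004
  E            0.9164  8.4399e-04      0.2048
  solve Keq expr → x = 0.009004; check Q = 3.1370e+05

[B]_eq = 0.2048 M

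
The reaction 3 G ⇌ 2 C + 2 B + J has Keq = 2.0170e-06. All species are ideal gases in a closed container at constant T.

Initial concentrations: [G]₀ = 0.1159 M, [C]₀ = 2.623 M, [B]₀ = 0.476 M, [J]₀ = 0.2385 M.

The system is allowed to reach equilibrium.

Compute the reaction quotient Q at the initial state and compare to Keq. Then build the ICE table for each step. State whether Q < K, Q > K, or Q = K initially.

Q₀ = 238.8; Q > K (proceeds reverse)

Q₀ = 238.8 vs Keq = 2.0170e-06 ⇒ Q>K, reverse
Step 1:
                    G           C           B           J
  init         0.1159       2.623       0.476      0.2385
  Δ            0.7028     -0.4685     -0.4685     -0.2343
  eq           0.8187       2.154    0.007493    0.004246
  solve Keq expr → x = -0.2343; check Q = 2.0170e-06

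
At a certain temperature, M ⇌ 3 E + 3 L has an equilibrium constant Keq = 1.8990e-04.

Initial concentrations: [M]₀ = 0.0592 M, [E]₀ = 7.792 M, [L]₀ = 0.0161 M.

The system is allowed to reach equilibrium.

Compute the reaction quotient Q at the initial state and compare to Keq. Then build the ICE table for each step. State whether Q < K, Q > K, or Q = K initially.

Q₀ = 0.03335; Q > K (proceeds reverse)

Q₀ = 0.03335 vs Keq = 1.8990e-04 ⇒ Q>K, reverse
Step 1:
                  M         E         L
  I          0.0592     7.792    0.0161
  C        0.004384  -0.01315  -0.01315
  E         0.06358     7.779  0.002949
  solve Keq expr → x = -0.004384; check Q = 1.8990e-04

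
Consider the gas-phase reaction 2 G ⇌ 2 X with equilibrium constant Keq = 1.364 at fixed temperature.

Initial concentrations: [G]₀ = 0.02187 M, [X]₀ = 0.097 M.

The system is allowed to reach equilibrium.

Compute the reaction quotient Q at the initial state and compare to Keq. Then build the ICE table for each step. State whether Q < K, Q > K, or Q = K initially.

Q₀ = 19.67; Q > K (proceeds reverse)

Q₀ = 19.67 vs Keq = 1.364 ⇒ Q>K, reverse
Step 1:
                    G           X
  Initial     0.02187       0.097
  Change      0.03296    -0.03296
  Equil       0.05483     0.06404
  solve Keq expr → x = -0.01648; check Q = 1.364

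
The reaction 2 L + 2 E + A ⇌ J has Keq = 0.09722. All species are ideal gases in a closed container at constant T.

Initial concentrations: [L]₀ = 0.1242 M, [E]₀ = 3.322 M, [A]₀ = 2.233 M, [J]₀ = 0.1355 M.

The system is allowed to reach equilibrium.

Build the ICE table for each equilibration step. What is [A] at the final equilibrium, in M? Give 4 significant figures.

Q₀ = 0.3565 vs Keq = 0.09722 ⇒ Q>K, reverse
Step 1:
                  L         E         A         J
  I          0.1242     3.322     2.233    0.1355
  C         0.07307   0.07307   0.03653  -0.03653
  E          0.1973     3.395      2.27   0.09897
  solve Keq expr → x = -0.03653; check Q = 0.09722

[A]_eq = 2.27 M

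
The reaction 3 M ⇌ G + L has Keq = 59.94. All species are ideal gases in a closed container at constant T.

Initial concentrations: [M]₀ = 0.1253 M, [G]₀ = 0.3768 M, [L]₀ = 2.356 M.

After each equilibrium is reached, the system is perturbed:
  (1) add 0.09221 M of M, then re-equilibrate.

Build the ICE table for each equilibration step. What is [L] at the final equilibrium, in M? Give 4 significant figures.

Q₀ = 451.3 vs Keq = 59.94 ⇒ Q>K, reverse
Step 1:
                   M          G          L
  I           0.1253     0.3768      2.356
  C           0.1107   -0.03691   -0.03691
  E            0.236     0.3399      2.319
  solve Keq expr → x = -0.03691; check Q = 59.94
Then add 0.09221 M of M.
Step 2:
                   M          G          L
  I           0.3282     0.3399      2.319
  C         -0.08485    0.02828    0.02828
  E           0.2434     0.3682      2.347
  solve Keq expr → x = 0.02828; check Q = 59.94

[L]_eq = 2.347 M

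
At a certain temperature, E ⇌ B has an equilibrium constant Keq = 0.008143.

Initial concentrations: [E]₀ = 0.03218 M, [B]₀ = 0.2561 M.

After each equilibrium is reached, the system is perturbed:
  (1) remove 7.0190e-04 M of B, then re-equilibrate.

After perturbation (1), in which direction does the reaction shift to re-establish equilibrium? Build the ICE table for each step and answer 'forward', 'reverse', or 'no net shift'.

Q₀ = 7.958 vs Keq = 0.008143 ⇒ Q>K, reverse
Step 1:
                  E         B
  I         0.03218    0.2561
  C          0.2538   -0.2538
  E           0.286  0.002329
  solve Keq expr → x = -0.2538; check Q = 0.008143
Then remove 7.0190e-04 M of B.
Step 2:
                  E         B
  I           0.286  0.001627
  C       -6.9623e-04 6.9623e-04
  E          0.2853  0.002323
  solve Keq expr → x = 6.9623e-04; check Q = 0.008143

Direction: forward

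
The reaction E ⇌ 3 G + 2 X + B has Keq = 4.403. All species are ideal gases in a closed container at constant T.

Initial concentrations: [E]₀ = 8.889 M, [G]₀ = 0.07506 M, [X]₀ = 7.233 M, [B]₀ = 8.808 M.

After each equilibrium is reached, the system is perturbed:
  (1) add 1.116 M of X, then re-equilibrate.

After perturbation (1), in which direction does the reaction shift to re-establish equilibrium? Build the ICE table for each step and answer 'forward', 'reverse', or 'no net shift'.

Direction: reverse

Q₀ = 0.02192 vs Keq = 4.403 ⇒ Q<K, forward
Step 1:
                   E          G          X          B
  Initial      8.889    0.07506      7.233      8.808
  Change     -0.1172     0.3515     0.2343     0.1172
  Equil        8.772     0.4265      7.467      8.925
  solve Keq expr → x = 0.1172; check Q = 4.403
Then add 1.116 M of X.
Step 2:
                   E          G          X          B
  Initial      8.772     0.4265      8.583      8.925
  Change     0.01224   -0.03672   -0.02448   -0.01224
  Equil        8.784     0.3898      8.559      8.913
  solve Keq expr → x = -0.01224; check Q = 4.403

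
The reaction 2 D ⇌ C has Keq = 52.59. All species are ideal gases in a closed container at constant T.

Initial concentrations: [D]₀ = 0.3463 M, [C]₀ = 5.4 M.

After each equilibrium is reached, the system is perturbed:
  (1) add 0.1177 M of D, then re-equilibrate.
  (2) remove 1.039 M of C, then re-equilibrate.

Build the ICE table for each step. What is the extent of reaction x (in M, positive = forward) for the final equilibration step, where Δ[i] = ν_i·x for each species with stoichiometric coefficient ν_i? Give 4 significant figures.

x = 0.01586 M

Q₀ = 45.03 vs Keq = 52.59 ⇒ Q<K, forward
Step 1:
                  D         C
  Initial    0.3463       5.4
  Change   -0.02548   0.01274
  Equil      0.3208     5.413
  solve Keq expr → x = 0.01274; check Q = 52.59
Then add 0.1177 M of D.
Step 2:
                  D         C
  Initial    0.4385     5.413
  Change     -0.116   0.05799
  Equil      0.3225     5.471
  solve Keq expr → x = 0.05799; check Q = 52.59
Then remove 1.039 M of C.
Step 3:
                  D         C
  Initial    0.3225     4.432
  Change   -0.03172   0.01586
  Equil      0.2908     4.448
  solve Keq expr → x = 0.01586; check Q = 52.59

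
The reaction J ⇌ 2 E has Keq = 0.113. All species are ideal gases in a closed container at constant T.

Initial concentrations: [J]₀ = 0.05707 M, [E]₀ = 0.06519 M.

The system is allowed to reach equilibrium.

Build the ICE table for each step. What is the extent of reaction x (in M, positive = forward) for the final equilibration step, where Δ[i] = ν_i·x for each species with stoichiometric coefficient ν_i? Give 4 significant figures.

x = 0.005554 M

Q₀ = 0.07447 vs Keq = 0.113 ⇒ Q<K, forward
Step 1:
                  J         E
  I         0.05707   0.06519
  C       -0.005554   0.01111
  E         0.05152    0.0763
  solve Keq expr → x = 0.005554; check Q = 0.113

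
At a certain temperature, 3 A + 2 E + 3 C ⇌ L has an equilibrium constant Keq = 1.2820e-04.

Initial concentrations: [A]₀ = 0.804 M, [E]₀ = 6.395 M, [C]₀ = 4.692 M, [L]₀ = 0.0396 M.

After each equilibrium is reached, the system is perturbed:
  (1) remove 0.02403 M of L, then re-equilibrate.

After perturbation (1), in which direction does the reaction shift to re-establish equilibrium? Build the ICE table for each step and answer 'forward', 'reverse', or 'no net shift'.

Direction: forward

Q₀ = 1.8037e-05 vs Keq = 1.2820e-04 ⇒ Q<K, forward
Step 1:
                  A         E         C         L
  init        0.804     6.395     4.692    0.0396
  Δ         -0.1937   -0.1291   -0.1937   0.06456
  eq         0.6103     6.266     4.498    0.1042
  solve Keq expr → x = 0.06456; check Q = 1.2820e-04
Then remove 0.02403 M of L.
Step 2:
                  A         E         C         L
  init       0.6103     6.266     4.498   0.08013
  Δ        -0.02662  -0.01775  -0.02662  0.008873
  eq         0.5837     6.248     4.472     0.089
  solve Keq expr → x = 0.008873; check Q = 1.2820e-04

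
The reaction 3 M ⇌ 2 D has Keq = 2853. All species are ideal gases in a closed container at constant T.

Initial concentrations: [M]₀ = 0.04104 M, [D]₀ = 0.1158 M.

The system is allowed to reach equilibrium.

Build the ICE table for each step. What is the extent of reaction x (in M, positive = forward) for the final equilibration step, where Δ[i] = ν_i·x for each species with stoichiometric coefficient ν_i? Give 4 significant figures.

Q₀ = 194 vs Keq = 2853 ⇒ Q<K, forward
Step 1:
                    M           D
  init        0.04104      0.1158
  Δ          -0.02285     0.01523
  eq          0.01819       0.131
  solve Keq expr → x = 0.007617; check Q = 2853

x = 0.007617 M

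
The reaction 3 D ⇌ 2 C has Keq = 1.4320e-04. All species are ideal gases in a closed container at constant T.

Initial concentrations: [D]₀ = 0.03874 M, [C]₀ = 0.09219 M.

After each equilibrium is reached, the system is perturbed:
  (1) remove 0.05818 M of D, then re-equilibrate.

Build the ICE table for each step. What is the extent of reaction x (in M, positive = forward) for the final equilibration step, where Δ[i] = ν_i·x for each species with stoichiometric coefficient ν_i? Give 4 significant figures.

Q₀ = 146.2 vs Keq = 1.4320e-04 ⇒ Q>K, reverse
Step 1:
                    D           C
  I           0.03874     0.09219
  C             0.137    -0.09131
  E            0.1757  8.8133e-04
  solve Keq expr → x = -0.04565; check Q = 1.4320e-04
Then remove 0.05818 M of D.
Step 2:
                    D           C
  I            0.1175  8.8133e-04
  C        5.9334e-04 -3.9556e-04
  E            0.1181  4.8578e-04
  solve Keq expr → x = -1.9778e-04; check Q = 1.4320e-04

x = -1.9778e-04 M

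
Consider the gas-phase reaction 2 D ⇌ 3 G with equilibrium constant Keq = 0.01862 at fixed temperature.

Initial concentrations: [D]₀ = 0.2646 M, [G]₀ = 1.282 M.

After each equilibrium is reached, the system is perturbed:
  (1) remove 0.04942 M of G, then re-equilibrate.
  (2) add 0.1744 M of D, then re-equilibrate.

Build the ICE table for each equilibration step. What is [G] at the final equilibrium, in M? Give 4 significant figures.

Q₀ = 30.09 vs Keq = 0.01862 ⇒ Q>K, reverse
Step 1:
                    D           G
  Initial      0.2646       1.282
  Change       0.6841      -1.026
  Equil        0.9487      0.2559
  solve Keq expr → x = -0.342; check Q = 0.01862
Then remove 0.04942 M of G.
Step 2:
                    D           G
  Initial      0.9487      0.2065
  Change      -0.0294      0.0441
  Equil        0.9193      0.2506
  solve Keq expr → x = 0.0147; check Q = 0.01862
Then add 0.1744 M of D.
Step 3:
                    D           G
  Initial       1.094      0.2506
  Change      -0.0184      0.0276
  Equil         1.075      0.2782
  solve Keq expr → x = 0.009201; check Q = 0.01862

[G]_eq = 0.2782 M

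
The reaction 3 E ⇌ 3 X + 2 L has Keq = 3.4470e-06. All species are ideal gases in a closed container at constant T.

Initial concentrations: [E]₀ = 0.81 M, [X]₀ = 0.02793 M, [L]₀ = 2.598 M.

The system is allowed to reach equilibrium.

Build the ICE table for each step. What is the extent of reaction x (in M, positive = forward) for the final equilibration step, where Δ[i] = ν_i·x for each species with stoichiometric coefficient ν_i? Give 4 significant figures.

Q₀ = 2.7672e-04 vs Keq = 3.4470e-06 ⇒ Q>K, reverse
Step 1:
                  E         X         L
  init         0.81   0.02793     2.598
  Δ         0.02126  -0.02126  -0.01417
  eq         0.8313  0.006669     2.584
  solve Keq expr → x = -0.007087; check Q = 3.4470e-06

x = -0.007087 M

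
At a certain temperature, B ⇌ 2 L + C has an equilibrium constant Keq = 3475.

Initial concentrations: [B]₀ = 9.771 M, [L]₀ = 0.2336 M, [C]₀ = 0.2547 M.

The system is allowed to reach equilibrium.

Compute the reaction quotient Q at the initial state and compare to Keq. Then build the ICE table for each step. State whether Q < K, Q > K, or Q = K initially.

Q₀ = 0.001422; Q < K (proceeds forward)

Q₀ = 0.001422 vs Keq = 3475 ⇒ Q<K, forward
Step 1:
                  B         L         C
  init        9.771    0.2336    0.2547
  Δ          -8.911     17.82     8.911
  eq         0.8599     18.06     9.166
  solve Keq expr → x = 8.911; check Q = 3475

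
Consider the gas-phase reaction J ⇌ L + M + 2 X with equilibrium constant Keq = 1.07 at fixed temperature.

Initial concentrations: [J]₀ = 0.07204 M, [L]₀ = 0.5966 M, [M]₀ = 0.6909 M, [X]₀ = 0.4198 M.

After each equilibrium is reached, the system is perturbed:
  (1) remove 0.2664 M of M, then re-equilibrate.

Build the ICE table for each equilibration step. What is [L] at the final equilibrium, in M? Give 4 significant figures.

Q₀ = 1.008 vs Keq = 1.07 ⇒ Q<K, forward
Step 1:
                  J         L         M         X
  init      0.07204    0.5966    0.6909    0.4198
  Δ       -0.002223  0.002223  0.002223  0.004446
  eq        0.06982    0.5988    0.6931    0.4242
  solve Keq expr → x = 0.002223; check Q = 1.07
Then remove 0.2664 M of M.
Step 2:
                  J         L         M         X
  init      0.06982    0.5988    0.4267    0.4242
  Δ        -0.01652   0.01652   0.01652   0.03303
  eq         0.0533    0.6153    0.4432    0.4573
  solve Keq expr → x = 0.01652; check Q = 1.07

[L]_eq = 0.6153 M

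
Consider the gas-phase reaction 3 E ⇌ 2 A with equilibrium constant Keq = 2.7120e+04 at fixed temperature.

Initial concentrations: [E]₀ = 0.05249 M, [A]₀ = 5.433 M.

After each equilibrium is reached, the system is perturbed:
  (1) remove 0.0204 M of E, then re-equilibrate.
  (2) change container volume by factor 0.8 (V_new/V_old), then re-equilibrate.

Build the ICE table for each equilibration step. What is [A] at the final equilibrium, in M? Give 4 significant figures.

Q₀ = 2.0410e+05 vs Keq = 2.7120e+04 ⇒ Q>K, reverse
Step 1:
                  E         A
  I         0.05249     5.433
  C         0.04995   -0.0333
  E          0.1024       5.4
  solve Keq expr → x = -0.01665; check Q = 2.7120e+04
Then remove 0.0204 M of E.
Step 2:
                  E         A
  I         0.08204       5.4
  C         0.02023  -0.01349
  E          0.1023     5.386
  solve Keq expr → x = -0.006743; check Q = 2.7120e+04
Then change container volume by factor 0.8 (V_new/V_old).
Step 3:
                  E         A
  I          0.1278     6.733
  C       -0.009093  0.006062
  E          0.1187     6.739
  solve Keq expr → x = 0.003031; check Q = 2.7120e+04

[A]_eq = 6.739 M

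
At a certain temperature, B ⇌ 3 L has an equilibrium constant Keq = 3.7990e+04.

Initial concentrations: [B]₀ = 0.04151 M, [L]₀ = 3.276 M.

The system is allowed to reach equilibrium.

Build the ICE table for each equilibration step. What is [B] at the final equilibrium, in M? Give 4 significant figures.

[B]_eq = 0.001032 M

Q₀ = 847 vs Keq = 3.7990e+04 ⇒ Q<K, forward
Step 1:
                    B           L
  I           0.04151       3.276
  C          -0.04048      0.1214
  E          0.001032       3.397
  solve Keq expr → x = 0.04048; check Q = 3.7990e+04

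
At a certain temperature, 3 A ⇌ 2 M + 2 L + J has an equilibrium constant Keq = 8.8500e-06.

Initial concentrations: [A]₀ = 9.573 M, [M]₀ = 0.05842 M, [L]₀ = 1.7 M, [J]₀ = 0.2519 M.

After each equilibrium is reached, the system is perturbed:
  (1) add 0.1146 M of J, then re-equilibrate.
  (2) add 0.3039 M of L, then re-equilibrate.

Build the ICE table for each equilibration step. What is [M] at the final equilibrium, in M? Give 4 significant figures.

[M]_eq = 0.07132 M

Q₀ = 2.8321e-06 vs Keq = 8.8500e-06 ⇒ Q<K, forward
Step 1:
                    A           M           L           J
  I             9.573     0.05842         1.7      0.2519
  C          -0.05715      0.0381      0.0381     0.01905
  E             9.516     0.09652       1.738       0.271
  solve Keq expr → x = 0.01905; check Q = 8.8500e-06
Then add 0.1146 M of J.
Step 2:
                    A           M           L           J
  I             9.516     0.09652       1.738      0.3856
  C            0.0209    -0.01393    -0.01393   -0.006967
  E             9.537     0.08259       1.724      0.3786
  solve Keq expr → x = -0.006967; check Q = 8.8500e-06
Then add 0.3039 M of L.
Step 3:
                    A           M           L           J
  I             9.537     0.08259       2.028      0.3786
  C           0.01689    -0.01126    -0.01126   -0.005632
  E             9.554     0.07132       2.017       0.373
  solve Keq expr → x = -0.005632; check Q = 8.8500e-06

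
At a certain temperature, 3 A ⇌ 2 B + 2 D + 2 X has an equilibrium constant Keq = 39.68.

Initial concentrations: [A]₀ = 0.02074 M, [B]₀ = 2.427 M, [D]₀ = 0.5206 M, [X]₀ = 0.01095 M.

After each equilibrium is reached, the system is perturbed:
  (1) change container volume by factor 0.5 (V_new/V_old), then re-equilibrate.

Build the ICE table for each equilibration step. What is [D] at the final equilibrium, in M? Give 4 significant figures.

Q₀ = 21.46 vs Keq = 39.68 ⇒ Q<K, forward
Step 1:
                  A         B         D         X
  I         0.02074     2.427    0.5206   0.01095
  C       -0.002274  0.001516  0.001516  0.001516
  E         0.01847     2.429    0.5221   0.01247
  solve Keq expr → x = 7.5806e-04; check Q = 39.68
Then change container volume by factor 0.5 (V_new/V_old).
Step 2:
                  A         B         D         X
  I         0.03693     4.857     1.044   0.02493
  C         0.01506  -0.01004  -0.01004  -0.01004
  E         0.05199     4.847     1.034    0.0149
  solve Keq expr → x = -0.005018; check Q = 39.68

[D]_eq = 1.034 M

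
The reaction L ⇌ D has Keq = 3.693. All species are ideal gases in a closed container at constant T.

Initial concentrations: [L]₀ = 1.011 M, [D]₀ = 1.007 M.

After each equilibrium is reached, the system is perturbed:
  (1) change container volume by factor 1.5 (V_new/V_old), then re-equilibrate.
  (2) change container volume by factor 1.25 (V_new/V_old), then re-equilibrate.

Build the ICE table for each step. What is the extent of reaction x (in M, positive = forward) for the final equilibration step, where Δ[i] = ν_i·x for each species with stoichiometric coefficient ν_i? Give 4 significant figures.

x = 0 M

Q₀ = 0.996 vs Keq = 3.693 ⇒ Q<K, forward
Step 1:
                  L         D
  I           1.011     1.007
  C          -0.581     0.581
  E            0.43     1.588
  solve Keq expr → x = 0.581; check Q = 3.693
Then change container volume by factor 1.5 (V_new/V_old).
Step 2:
                  L         D
  I          0.2867     1.059
  C               0         0
  E          0.2867     1.059
  solve Keq expr → x = 0; check Q = 3.693
Then change container volume by factor 1.25 (V_new/V_old).
Step 3:
                  L         D
  I          0.2293    0.8469
  C               0         0
  E          0.2293    0.8469
  solve Keq expr → x = 0; check Q = 3.693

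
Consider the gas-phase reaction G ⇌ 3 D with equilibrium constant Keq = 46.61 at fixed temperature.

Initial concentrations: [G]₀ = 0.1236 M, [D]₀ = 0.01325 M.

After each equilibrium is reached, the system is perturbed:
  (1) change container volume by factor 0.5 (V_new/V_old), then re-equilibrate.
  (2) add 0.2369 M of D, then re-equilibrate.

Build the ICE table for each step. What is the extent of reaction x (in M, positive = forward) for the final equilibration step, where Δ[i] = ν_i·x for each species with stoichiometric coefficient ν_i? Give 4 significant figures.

Q₀ = 1.8820e-05 vs Keq = 46.61 ⇒ Q<K, forward
Step 1:
                    G           D
  I            0.1236     0.01325
  C           -0.1224      0.3673
  E          0.001182      0.3805
  solve Keq expr → x = 0.1224; check Q = 46.61
Then change container volume by factor 0.5 (V_new/V_old).
Step 2:
                    G           D
  I          0.002364       0.761
  C          0.006395    -0.01918
  E          0.008758      0.7418
  solve Keq expr → x = -0.006395; check Q = 46.61
Then add 0.2369 M of D.
Step 3:
                    G           D
  I          0.008758      0.9787
  C          0.009627    -0.02888
  E           0.01839      0.9498
  solve Keq expr → x = -0.009627; check Q = 46.61

x = -0.009627 M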